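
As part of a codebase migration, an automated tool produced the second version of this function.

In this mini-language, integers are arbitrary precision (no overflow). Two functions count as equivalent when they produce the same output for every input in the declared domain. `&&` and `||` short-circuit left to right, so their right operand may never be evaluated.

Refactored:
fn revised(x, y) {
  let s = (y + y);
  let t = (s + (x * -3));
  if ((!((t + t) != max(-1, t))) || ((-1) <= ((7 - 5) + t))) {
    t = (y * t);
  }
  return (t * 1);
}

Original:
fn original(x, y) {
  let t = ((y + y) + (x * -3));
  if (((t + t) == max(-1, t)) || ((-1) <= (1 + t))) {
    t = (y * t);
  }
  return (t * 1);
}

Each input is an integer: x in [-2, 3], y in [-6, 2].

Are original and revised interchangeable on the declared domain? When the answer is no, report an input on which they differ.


Not equivalent: x=-1, y=-3 separates them (-3 vs 9).
original: t = -3; (((t + t) == max(-1, t)) || ((-1) <= (1 + t))) -> false; return -3
revised: s = -6; t = -3; ((!((t + t) != max(-1, t))) || ((-1) <= ((7 - 5) + t))) -> true; t = 9; return 9
verdict: not equivalent; witness: x=-1, y=-3


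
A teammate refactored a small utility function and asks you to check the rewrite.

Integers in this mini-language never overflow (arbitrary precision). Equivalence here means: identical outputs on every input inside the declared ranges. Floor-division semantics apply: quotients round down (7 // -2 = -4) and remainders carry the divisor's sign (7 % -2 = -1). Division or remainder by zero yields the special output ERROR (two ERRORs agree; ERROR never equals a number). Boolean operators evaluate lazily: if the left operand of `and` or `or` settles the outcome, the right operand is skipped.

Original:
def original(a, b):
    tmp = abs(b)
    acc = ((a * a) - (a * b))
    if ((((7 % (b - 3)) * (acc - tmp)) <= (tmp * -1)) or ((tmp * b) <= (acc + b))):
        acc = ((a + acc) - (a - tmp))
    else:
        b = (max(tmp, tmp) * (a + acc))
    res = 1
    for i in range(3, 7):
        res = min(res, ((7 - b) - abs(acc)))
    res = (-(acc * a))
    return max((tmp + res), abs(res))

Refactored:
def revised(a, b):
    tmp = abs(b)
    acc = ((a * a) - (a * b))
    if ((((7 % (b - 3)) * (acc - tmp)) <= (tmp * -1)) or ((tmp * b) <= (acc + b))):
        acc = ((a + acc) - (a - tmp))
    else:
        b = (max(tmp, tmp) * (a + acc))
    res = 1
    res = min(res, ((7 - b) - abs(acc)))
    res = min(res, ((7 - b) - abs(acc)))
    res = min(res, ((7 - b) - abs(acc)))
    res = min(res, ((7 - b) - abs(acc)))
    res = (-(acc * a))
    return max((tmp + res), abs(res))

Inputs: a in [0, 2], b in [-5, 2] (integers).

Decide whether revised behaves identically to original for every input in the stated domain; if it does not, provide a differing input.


This is a faithful refactor — loop structure differs, and local variable names differ, and constant usage differs, and arithmetic usage differs, and statement counts differ, and min/max/abs usage differs, but the computed results match everywhere.
As a probe, take a=1, b=2: original runs tmp := 2 | acc := -1 | ((((7 % (b - 3)) * (acc - tmp)) <= (tmp * -1)) or ((tmp * b) <= (acc + b))): false | b := 0 | res := 1 | iter i=3: | res := 1 | iter i=4: | res := 1 | iter i=5: | res := 1 | iter i=6: | res := 1 | res := 1 | result 3; revised runs tmp := 2 | acc := -1 | ((((7 % (b - 3)) * (acc - tmp)) <= (tmp * -1)) or ((tmp * b) <= (acc + b))): false | b := 0 | res := 1 | res := 1 | res := 1 | res := 1 | res := 1 | res := 1 | result 3; both end at 3.
Every one of the 24 inputs gives matching results.
verdict: equivalent


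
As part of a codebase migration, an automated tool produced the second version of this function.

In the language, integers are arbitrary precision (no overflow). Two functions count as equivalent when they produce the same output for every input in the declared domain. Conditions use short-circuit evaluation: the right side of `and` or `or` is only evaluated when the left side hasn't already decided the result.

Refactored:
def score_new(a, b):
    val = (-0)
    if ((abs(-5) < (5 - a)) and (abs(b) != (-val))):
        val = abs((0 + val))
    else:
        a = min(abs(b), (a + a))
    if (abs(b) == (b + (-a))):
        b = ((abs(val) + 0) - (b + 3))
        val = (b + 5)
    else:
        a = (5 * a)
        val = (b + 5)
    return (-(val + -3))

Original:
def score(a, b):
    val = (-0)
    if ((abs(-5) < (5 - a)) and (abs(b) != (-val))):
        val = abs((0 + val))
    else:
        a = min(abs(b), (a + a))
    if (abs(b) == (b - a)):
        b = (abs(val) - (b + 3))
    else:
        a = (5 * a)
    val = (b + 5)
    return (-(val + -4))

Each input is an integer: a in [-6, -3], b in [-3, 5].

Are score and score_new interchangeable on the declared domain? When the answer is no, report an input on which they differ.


Input a=-6, b=-3: -1 from score versus -2 from score_new.
verdict: not equivalent; witness: a=-6, b=-3


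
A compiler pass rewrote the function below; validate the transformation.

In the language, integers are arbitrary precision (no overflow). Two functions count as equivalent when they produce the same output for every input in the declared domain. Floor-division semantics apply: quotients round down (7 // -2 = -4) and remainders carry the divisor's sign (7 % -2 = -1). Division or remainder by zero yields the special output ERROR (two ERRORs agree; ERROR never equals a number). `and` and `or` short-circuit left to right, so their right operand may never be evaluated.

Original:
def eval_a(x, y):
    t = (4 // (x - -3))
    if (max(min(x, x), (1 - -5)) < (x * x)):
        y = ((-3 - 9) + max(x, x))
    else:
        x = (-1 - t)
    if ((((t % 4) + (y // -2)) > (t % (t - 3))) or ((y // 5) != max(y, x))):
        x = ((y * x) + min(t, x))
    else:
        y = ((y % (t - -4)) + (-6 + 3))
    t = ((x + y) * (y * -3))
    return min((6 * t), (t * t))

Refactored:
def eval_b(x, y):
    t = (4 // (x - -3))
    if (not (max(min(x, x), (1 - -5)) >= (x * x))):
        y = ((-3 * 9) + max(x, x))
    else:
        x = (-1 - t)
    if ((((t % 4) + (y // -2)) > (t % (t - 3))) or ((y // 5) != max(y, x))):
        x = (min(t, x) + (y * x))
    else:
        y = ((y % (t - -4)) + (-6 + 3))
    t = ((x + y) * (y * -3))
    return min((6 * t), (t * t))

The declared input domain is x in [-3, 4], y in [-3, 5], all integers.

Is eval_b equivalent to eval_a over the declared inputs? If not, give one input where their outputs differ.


These are not equivalent — on x=3, y=-3 the outputs split (-5832 vs -41472).
eval_a: t=0, then (max(min(x, x), (1 - -5)) < (x * x)) is true, then y=-9, then ((((t % 4) + (y // -2)) > (t % (t - 3))) or ((y // 5) != max(y, x))) is true, then x=-27, then t=-972, then returns -5832
eval_b: t=0, then (not (max(min(x, x), (1 - -5)) >= (x * x))) is true, then y=-24, then ((((t % 4) + (y // -2)) > (t % (t - 3))) or ((y // 5) != max(y, x))) is true, then x=-72, then t=-6912, then returns -41472
verdict: not equivalent; witness: x=3, y=-3


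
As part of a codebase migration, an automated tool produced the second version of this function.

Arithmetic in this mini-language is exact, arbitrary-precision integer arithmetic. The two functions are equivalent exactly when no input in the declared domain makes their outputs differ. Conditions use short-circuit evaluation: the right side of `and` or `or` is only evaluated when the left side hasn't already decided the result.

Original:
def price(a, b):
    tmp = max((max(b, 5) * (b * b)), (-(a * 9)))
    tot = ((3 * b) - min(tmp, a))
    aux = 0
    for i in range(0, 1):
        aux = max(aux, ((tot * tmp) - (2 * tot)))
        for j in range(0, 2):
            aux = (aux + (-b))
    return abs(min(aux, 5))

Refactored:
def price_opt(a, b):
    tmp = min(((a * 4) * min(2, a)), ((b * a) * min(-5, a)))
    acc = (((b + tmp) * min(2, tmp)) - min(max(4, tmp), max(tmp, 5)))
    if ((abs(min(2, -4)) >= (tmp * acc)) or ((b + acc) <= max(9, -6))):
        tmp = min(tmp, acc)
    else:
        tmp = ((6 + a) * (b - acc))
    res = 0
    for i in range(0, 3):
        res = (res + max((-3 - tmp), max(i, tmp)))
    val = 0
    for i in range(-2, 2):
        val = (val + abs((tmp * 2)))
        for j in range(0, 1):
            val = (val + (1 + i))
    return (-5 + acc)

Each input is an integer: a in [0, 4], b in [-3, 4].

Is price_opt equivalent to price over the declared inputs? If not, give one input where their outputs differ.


There is a counterexample at a=0, b=-3: 5 on one side, -9 on the other.
price: tmp=45, then tot=-9, then aux=0, then (i=0), then aux=0, then (j=0), then aux=3, then (j=1), then aux=6, then returns 5
price_opt: tmp=0, then acc=-4, then ((abs(min(2, -4)) >= (tmp * acc)) or ((b + acc) <= max(9, -6))) is true, then tmp=-4, then res=0, then (i=0), then res=1, then (i=1), then res=2, then (i=2), then res=4, then val=0, then (i=-2), then val=8, then (j=0), then val=7, then (i=-1), then val=15, then (j=0), then val=15, then (i=0), then val=23, then (j=0), then val=24, then (i=1), then val=32, then (j=0), then val=34, then returns -9
verdict: not equivalent; witness: a=0, b=-3


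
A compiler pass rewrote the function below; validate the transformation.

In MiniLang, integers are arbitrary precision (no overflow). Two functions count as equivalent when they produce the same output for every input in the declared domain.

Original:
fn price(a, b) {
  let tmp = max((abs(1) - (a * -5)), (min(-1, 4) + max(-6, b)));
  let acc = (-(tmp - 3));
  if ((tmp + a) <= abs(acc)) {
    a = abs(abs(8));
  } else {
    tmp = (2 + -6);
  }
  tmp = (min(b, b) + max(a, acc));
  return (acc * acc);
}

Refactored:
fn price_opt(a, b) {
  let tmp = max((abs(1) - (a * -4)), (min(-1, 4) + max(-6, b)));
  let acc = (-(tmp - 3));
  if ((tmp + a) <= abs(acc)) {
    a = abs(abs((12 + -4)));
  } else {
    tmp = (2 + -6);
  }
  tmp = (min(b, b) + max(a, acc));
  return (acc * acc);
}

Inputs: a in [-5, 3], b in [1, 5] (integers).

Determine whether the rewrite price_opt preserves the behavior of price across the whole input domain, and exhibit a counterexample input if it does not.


There is a counterexample at a=1, b=1: 9 on one side, 4 on the other.
price: tmp becomes 6; next acc becomes -3; next ((tmp + a) <= abs(acc)) evaluates to false; next tmp becomes -4; next tmp becomes 2; next final value 9
price_opt: tmp becomes 5; next acc becomes -2; next ((tmp + a) <= abs(acc)) evaluates to false; next tmp becomes -4; next tmp becomes 2; next final value 4
verdict: not equivalent; witness: a=1, b=1


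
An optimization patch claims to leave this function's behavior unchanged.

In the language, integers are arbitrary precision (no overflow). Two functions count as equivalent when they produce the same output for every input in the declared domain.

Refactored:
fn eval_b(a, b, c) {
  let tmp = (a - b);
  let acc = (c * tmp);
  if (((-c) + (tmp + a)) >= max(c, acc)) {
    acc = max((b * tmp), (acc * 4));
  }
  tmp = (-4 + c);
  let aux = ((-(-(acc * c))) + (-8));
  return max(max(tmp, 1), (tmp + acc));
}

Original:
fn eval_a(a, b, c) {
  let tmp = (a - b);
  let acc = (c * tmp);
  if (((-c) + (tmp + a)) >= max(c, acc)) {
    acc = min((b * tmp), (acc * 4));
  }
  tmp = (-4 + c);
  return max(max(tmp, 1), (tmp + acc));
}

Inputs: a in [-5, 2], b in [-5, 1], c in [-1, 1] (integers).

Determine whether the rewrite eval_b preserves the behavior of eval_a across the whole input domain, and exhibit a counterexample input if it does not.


Take a=1, b=-5, c=1.
eval_a: tmp = 6; acc = 6; (((-c) + (tmp + a)) >= max(c, acc)) -> true; acc = -30; tmp = -3; return 1
eval_b: tmp = 6; acc = 6; (((-c) + (tmp + a)) >= max(c, acc)) -> true; acc = 24; tmp = -3; aux = 16; return 21
1 and 21 differ, so these are not the same function on this domain.
verdict: not equivalent; witness: a=1, b=-5, c=1


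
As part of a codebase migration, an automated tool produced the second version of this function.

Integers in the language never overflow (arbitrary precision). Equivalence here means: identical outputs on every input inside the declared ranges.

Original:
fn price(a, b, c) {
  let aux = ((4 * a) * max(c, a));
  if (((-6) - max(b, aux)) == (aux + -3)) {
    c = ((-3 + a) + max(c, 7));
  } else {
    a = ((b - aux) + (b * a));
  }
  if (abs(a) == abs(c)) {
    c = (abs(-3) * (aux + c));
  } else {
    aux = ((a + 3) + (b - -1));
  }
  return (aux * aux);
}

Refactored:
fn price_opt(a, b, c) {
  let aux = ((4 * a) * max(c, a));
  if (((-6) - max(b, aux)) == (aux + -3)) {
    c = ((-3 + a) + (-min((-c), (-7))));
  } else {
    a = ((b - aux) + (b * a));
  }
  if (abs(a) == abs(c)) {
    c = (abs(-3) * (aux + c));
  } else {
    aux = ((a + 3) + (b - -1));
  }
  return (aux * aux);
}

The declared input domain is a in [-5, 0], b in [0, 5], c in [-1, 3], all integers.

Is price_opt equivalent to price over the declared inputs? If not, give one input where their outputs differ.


Side by side, the visible changes include: min/max/abs usage differs.
Tracing a=-4, b=5, c=3: price: aux becomes -48; next (((-6) - max(b, aux)) == (aux + -3)) evaluates to false; next a becomes 33; next (abs(a) == abs(c)) evaluates to false; next aux becomes 42; next final value 1764 | price_opt: aux becomes -48; next (((-6) - max(b, aux)) == (aux + -3)) evaluates to false; next a becomes 33; next (abs(a) == abs(c)) evaluates to false; next aux becomes 42; next final value 1764 — matching result 1764.
An exhaustive pass over the 180 declared inputs shows identical outputs.
verdict: equivalent


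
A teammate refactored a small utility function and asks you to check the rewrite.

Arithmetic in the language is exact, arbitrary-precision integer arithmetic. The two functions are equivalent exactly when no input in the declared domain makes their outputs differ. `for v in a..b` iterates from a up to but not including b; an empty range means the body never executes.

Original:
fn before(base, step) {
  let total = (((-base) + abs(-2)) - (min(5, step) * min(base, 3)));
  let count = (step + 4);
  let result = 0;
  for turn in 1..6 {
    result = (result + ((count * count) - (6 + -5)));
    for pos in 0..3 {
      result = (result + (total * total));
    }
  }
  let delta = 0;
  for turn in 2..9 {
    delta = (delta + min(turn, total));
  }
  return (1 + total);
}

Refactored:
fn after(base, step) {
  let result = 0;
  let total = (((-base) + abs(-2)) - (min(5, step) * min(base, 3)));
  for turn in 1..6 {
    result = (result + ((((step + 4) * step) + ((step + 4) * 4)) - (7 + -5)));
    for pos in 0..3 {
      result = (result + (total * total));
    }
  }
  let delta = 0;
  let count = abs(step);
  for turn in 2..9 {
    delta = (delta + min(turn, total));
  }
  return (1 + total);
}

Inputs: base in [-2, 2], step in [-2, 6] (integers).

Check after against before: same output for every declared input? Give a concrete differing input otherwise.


The one real change (`6` became `7`) has no effect anywhere in the declared ranges; all 45 inputs agree.
verdict: equivalent


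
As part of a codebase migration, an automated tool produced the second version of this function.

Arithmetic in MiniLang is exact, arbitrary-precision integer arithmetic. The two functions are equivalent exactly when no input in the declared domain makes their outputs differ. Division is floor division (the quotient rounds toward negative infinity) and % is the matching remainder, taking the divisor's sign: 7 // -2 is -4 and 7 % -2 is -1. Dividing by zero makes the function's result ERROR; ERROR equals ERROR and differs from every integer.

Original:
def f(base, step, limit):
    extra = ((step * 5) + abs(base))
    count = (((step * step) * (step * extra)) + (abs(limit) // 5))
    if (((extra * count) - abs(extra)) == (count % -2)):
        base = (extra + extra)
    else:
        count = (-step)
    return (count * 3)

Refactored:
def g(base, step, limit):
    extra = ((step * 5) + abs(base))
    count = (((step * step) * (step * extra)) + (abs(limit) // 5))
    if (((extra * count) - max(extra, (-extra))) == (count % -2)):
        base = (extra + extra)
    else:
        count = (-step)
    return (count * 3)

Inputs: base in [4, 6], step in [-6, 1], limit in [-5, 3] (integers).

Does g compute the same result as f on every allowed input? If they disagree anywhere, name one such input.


Behavior is preserved: although min/max/abs usage differs, the outputs never diverge.
Tracing base=4, step=-3, limit=-4: f: extra=-11, then count=297, then (((extra * count) - abs(extra)) == (count % -2)) is false, then count=3, then returns 9 | g: extra=-11, then count=297, then (((extra * count) - max(extra, (-extra))) == (count % -2)) is false, then count=3, then returns 9 — matching result 9.
Across all 216 domain points the two functions coincide.
verdict: equivalent


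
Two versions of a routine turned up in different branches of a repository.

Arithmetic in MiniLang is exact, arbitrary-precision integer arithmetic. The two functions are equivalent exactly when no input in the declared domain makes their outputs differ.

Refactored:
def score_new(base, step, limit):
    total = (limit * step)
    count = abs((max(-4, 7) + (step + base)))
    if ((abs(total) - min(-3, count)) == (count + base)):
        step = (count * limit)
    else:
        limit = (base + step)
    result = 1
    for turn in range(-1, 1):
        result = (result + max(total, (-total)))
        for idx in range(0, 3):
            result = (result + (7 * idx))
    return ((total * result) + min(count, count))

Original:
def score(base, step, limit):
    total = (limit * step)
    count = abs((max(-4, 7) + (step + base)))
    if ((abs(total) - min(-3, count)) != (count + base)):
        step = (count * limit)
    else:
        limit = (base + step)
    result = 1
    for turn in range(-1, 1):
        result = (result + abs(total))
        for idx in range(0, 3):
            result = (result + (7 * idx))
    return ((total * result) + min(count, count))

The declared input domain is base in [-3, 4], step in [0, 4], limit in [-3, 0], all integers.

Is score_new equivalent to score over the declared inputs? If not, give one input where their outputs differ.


Although `((abs(total) - min(-3, count)) != (count + base))` became `((abs(total) - min(-3, count)) == (count + base))`, no input in the stated domain can expose it.
Tracing base=-2, step=3, limit=-1: score: total = -3; count = 8; ((abs(total) - min(-3, count)) != (count + base)) -> false; limit = 1; result = 1; [turn=-1]; result = 4; [idx=0]; result = 4; [idx=1]; result = 11; [idx=2]; result = 25; [turn=0]; result = 28; [idx=0]; result = 28; [idx=1]; result = 35; [idx=2]; result = 49; return -139 | score_new: total = -3; count = 8; ((abs(total) - min(-3, count)) == (count + base)) -> true; step = -8; result = 1; [turn=-1]; result = 4; [idx=0]; result = 4; [idx=1]; result = 11; [idx=2]; result = 25; [turn=0]; result = 28; [idx=0]; result = 28; [idx=1]; result = 35; [idx=2]; result = 49; return -139 — matching result -139.
An exhaustive pass over the 160 declared inputs shows identical outputs.
verdict: equivalent


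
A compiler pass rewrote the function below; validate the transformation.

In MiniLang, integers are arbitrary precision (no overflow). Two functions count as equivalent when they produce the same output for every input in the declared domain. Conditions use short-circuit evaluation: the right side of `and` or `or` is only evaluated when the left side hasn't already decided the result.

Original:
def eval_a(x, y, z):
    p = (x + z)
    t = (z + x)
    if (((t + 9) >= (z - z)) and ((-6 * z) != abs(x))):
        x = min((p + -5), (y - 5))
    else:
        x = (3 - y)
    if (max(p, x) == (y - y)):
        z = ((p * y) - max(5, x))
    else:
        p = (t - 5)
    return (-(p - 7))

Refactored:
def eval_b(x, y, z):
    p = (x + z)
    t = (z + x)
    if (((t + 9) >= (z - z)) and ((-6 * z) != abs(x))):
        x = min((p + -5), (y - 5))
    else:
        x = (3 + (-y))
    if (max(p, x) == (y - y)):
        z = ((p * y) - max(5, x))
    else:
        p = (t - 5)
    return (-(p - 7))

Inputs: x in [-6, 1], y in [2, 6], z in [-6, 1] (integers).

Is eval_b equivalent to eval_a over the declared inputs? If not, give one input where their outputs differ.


Differences: arithmetic usage differs — yet all 320 inputs agree.
verdict: equivalent


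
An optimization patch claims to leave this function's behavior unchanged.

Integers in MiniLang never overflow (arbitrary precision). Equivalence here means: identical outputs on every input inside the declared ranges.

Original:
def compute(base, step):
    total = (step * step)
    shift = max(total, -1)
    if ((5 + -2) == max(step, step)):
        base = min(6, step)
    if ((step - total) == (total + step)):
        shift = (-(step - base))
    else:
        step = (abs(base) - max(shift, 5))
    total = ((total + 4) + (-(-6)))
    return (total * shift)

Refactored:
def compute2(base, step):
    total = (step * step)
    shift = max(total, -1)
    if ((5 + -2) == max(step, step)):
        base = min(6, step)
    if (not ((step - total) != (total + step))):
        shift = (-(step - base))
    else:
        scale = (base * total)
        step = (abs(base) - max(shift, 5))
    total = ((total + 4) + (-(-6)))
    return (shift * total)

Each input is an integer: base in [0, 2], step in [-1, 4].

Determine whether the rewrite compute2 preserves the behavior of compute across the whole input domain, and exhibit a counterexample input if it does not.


This is a faithful refactor — local variable names differ, and comparison usage differs, and arithmetic usage differs, and statement counts differ, and boolean connective usage differs, but the computed results match everywhere.
Spot check at base=2, step=1 — compute: total := 1 | shift := 1 | ((5 + -2) == max(step, step)): false | ((step - total) == (total + step)): false | step := -3 | total := 11 | result 11. compute2: total := 1 | shift := 1 | ((5 + -2) == max(step, step)): false | (not ((step - total) != (total + step))): false | scale := 2 | step := -3 | total := 11 | result 11. Both give 11.
Sweeping the whole domain (18 inputs) finds no disagreement.
verdict: equivalent


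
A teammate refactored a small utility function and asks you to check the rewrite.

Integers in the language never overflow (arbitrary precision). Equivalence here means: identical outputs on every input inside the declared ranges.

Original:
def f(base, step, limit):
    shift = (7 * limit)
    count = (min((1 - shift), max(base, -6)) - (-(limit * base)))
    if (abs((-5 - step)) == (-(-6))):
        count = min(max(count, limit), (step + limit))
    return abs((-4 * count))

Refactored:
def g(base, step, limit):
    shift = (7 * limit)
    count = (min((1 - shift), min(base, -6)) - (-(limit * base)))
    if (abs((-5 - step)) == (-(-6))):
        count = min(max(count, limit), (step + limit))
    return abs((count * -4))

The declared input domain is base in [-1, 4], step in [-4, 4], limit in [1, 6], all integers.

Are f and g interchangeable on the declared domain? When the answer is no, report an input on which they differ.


Equivalent. The one real change (`max(base, -6)` became `min(base, -6)`) has no effect anywhere in the declared ranges.
Every one of the 324 inputs gives matching results.
One worked example (base=3, step=-3, limit=4) — f: shift = 28; count = -15; (abs((-5 - step)) == (-(-6))) -> false; return 60; g: shift = 28; count = -15; (abs((-5 - step)) == (-(-6))) -> false; return 60; agreement on 60.
verdict: equivalent


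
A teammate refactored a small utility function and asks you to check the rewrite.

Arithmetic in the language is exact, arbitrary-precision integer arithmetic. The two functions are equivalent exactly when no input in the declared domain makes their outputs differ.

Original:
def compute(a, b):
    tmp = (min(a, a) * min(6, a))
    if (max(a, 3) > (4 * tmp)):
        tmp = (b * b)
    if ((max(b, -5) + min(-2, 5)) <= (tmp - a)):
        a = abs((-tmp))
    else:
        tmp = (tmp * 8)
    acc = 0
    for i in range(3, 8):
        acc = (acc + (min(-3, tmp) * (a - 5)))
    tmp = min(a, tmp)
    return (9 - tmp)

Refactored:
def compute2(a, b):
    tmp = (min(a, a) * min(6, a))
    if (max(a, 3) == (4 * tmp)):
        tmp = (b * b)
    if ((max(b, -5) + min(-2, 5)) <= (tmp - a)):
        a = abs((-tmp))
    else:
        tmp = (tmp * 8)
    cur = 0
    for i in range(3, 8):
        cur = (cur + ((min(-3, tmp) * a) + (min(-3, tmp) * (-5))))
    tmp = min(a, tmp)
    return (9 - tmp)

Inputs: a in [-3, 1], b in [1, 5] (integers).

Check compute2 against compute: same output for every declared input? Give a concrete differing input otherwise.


a=0, b=1 yields 8 from compute but 9 from compute2.
verdict: not equivalent; witness: a=0, b=1


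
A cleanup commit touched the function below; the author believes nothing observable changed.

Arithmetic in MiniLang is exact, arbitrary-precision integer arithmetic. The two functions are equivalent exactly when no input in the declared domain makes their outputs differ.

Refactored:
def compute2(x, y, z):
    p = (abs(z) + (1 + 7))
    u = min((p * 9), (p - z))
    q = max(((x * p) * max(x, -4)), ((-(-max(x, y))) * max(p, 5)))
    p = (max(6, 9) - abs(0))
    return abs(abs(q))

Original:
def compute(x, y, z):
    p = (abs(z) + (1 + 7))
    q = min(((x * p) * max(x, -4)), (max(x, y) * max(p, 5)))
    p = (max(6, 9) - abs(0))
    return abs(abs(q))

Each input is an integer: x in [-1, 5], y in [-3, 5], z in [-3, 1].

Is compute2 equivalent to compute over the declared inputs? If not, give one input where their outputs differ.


x=-1, y=0, z=-3 yields 0 from compute but 11 from compute2.
verdict: not equivalent; witness: x=-1, y=0, z=-3


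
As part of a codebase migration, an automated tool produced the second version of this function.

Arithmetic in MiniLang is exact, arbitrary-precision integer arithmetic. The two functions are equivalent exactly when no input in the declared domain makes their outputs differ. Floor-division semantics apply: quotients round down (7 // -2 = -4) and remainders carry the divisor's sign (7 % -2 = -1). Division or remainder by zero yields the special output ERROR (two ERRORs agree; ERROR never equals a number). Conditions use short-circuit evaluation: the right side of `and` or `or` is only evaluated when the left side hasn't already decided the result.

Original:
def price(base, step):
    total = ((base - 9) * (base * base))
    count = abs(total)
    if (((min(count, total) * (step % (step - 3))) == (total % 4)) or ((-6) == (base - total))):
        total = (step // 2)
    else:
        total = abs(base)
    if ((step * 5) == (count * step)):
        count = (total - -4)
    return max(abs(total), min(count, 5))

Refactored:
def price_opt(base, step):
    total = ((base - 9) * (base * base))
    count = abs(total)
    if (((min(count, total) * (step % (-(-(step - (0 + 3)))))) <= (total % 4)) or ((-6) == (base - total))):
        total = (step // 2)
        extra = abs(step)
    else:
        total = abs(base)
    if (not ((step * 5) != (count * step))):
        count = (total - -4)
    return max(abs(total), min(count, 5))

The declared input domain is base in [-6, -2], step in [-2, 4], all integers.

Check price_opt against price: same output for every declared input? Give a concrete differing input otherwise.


Run the pair on base=-5, step=0.
price: total = -350; count = 350; (((min(count, total) * (step % (step - 3))) == (total % 4)) or ((-6) == (base - total))) -> false; total = 5; ((step * 5) == (count * step)) -> true; count = 9; return 5
price_opt: total = -350; count = 350; (((min(count, total) * (step % (-(-(step - (0 + 3)))))) <= (total % 4)) or ((-6) == (base - total))) -> true; total = 0; extra = 0; (not ((step * 5) != (count * step))) -> true; count = 4; return 4
5 and 4 differ, so these are not the same function on this domain.
verdict: not equivalent; witness: base=-5, step=0


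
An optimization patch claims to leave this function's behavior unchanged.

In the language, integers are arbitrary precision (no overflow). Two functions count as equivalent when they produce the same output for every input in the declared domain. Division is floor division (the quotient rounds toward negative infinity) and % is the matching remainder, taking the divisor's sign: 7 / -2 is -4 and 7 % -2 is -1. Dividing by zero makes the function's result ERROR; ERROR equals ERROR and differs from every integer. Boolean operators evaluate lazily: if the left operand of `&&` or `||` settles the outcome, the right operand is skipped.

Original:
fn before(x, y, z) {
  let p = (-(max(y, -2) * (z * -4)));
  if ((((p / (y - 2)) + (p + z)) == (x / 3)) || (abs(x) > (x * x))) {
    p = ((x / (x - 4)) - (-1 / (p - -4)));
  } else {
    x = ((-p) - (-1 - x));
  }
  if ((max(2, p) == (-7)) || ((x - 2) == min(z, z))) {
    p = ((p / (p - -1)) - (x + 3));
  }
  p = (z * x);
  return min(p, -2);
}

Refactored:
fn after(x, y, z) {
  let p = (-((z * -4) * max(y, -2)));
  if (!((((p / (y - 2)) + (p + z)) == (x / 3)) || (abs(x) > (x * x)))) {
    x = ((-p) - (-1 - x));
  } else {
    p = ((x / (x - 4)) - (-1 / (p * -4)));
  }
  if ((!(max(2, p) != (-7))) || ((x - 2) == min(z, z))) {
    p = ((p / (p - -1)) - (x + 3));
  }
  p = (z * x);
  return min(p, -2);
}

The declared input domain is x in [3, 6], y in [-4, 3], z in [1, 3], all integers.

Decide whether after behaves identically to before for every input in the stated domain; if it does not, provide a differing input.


Consider the input x=3, y=0, z=1.
before: p = 0; ((((p / (y - 2)) + (p + z)) == (x / 3)) || (abs(x) > (x * x))) -> true; p = -2; ((max(2, p) == (-7)) || ((x - 2) == min(z, z))) -> true; p = -4; p = 3; return -2
after: p = 0; (!((((p / (y - 2)) + (p + z)) == (x / 3)) || (abs(x) > (x * x)))) -> false; division by zero -> ERROR
-2 against ERROR: the behavior changed.
verdict: not equivalent; witness: x=3, y=0, z=1


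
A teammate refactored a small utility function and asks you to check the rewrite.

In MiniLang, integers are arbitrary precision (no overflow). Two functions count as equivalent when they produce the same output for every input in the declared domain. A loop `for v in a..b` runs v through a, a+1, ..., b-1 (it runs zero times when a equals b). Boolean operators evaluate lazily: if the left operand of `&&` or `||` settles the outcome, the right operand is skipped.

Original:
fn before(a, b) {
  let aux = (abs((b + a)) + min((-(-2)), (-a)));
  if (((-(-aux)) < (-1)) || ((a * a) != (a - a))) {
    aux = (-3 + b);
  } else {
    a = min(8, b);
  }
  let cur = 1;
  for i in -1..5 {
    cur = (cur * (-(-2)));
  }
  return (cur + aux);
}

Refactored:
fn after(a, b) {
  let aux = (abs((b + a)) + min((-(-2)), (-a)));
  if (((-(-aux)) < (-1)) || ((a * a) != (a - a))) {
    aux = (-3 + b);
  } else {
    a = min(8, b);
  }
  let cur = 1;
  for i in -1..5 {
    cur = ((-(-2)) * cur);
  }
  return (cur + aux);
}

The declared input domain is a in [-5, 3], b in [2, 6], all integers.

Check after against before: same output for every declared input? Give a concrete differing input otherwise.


Behavior is preserved: although same computation, different form, the outputs never diverge.
One worked example (a=-2, b=5) — before: aux becomes 5; next (((-(-aux)) < (-1)) || ((a * a) != (a - a))) evaluates to true; next aux becomes 2; next cur becomes 1; next at i=-1:; next cur becomes 2; next at i=0:; next cur becomes 4; next at i=1:; next cur becomes 8; next at i=2:; next cur becomes 16; next at i=3:; next cur becomes 32; next at i=4:; next cur becomes 64; next final value 66; after: aux becomes 5; next (((-(-aux)) < (-1)) || ((a * a) != (a - a))) evaluates to true; next aux becomes 2; next cur becomes 1; next at i=-1:; next cur becomes 2; next at i=0:; next cur becomes 4; next at i=1:; next cur becomes 8; next at i=2:; next cur becomes 16; next at i=3:; next cur becomes 32; next at i=4:; next cur becomes 64; next final value 66; agreement on 66.
Checked all 45 inputs in the declared domain: the outputs agree on every one.
verdict: equivalent


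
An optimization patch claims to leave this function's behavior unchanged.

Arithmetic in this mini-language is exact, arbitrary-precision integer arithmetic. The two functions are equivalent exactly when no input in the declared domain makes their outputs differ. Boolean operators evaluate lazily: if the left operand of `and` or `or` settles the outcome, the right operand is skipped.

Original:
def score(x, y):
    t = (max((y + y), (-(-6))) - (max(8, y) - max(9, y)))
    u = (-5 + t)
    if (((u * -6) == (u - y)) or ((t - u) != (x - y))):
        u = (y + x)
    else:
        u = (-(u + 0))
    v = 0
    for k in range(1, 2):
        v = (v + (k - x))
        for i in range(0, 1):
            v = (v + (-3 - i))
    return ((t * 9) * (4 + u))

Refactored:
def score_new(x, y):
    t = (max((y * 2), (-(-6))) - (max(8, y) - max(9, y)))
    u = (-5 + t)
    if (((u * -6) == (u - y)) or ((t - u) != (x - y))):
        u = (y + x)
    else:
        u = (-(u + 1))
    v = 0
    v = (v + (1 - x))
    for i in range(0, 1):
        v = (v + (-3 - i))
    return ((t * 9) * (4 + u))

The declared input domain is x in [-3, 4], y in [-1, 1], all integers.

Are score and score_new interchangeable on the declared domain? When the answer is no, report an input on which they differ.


Consider the input x=4, y=-1.
score: t = 7; u = 2; (((u * -6) == (u - y)) or ((t - u) != (x - y))) -> false; u = -2; v = 0; [k=1]; v = -3; [i=0]; v = -6; return 126
score_new: t = 7; u = 2; (((u * -6) == (u - y)) or ((t - u) != (x - y))) -> false; u = -3; v = 0; v = -3; [i=0]; v = -6; return 63
126 vs 63 — the two versions disagree here.
verdict: not equivalent; witness: x=4, y=-1


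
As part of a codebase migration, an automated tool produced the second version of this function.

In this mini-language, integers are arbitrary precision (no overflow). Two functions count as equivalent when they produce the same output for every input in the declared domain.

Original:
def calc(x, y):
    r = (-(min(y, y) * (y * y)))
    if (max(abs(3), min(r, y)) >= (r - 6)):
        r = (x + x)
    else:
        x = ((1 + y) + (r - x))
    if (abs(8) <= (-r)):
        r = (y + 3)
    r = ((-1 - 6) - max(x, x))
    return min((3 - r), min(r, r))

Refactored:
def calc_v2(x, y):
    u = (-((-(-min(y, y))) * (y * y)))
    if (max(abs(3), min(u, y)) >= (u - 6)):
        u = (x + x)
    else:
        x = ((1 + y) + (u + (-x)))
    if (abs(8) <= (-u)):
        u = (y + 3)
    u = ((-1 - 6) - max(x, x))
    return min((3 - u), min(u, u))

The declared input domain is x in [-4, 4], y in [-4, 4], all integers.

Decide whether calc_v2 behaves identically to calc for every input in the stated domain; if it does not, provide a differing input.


Side by side, the visible changes include: arithmetic usage differs; also local variable names differ.
Spot check at x=-1, y=2 — calc: r=-8, then (max(abs(3), min(r, y)) >= (r - 6)) is true, then r=-2, then (abs(8) <= (-r)) is false, then r=-6, then returns -6. calc_v2: u=-8, then (max(abs(3), min(u, y)) >= (u - 6)) is true, then u=-2, then (abs(8) <= (-u)) is false, then u=-6, then returns -6. Both give -6.
Sweeping the whole domain (81 inputs) finds no disagreement.
verdict: equivalent


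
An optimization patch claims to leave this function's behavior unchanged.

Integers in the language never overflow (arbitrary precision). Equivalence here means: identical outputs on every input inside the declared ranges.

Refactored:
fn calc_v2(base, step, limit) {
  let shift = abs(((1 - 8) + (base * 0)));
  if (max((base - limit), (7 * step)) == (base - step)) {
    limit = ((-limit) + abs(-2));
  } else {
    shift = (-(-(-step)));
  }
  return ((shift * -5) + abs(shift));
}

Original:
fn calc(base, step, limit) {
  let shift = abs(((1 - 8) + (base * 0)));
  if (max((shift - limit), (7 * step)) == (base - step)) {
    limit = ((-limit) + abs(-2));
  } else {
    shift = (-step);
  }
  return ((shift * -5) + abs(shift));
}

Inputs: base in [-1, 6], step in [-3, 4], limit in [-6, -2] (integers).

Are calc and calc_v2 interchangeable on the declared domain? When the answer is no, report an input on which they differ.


On input base=-1, step=-3, limit=-3, calc returns -12 while calc_v2 returns -28.
verdict: not equivalent; witness: base=-1, step=-3, limit=-3


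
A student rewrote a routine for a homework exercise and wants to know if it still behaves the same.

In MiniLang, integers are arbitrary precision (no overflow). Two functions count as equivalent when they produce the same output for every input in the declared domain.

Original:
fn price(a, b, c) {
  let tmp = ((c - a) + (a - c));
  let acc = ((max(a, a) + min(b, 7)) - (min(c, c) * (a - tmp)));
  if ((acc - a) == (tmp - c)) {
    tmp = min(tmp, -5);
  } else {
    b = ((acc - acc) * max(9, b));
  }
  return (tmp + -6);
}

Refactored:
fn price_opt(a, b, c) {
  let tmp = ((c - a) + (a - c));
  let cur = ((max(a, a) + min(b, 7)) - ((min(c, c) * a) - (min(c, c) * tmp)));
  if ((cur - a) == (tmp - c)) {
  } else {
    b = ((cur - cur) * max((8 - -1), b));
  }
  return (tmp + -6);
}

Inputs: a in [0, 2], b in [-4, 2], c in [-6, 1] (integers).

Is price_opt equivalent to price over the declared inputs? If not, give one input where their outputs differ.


On input a=0, b=-1, c=1, price returns -11 while price_opt returns -6.
verdict: not equivalent; witness: a=0, b=-1, c=1


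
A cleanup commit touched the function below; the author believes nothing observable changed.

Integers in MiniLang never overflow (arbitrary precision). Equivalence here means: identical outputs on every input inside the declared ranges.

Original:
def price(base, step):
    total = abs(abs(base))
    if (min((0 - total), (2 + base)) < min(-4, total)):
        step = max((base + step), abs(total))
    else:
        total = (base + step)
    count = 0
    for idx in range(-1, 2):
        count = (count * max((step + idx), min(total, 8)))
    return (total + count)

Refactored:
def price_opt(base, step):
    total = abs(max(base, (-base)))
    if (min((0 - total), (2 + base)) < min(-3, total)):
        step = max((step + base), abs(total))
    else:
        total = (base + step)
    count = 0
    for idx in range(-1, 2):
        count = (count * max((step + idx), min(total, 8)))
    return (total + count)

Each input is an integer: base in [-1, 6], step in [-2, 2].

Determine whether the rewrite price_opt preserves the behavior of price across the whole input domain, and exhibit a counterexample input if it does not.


Run the pair on base=4, step=-2.
price: total becomes 4; next (min((0 - total), (2 + base)) < min(-4, total)) evaluates to false; next total becomes 2; next count becomes 0; next at idx=-1:; next count becomes 0; next at idx=0:; next count becomes 0; next at idx=1:; next count becomes 0; next final value 2
price_opt: total becomes 4; next (min((0 - total), (2 + base)) < min(-3, total)) evaluates to true; next step becomes 4; next count becomes 0; next at idx=-1:; next count becomes 0; next at idx=0:; next count becomes 0; next at idx=1:; next count becomes 0; next final value 4
2 against 4: the behavior changed.
verdict: not equivalent; witness: base=4, step=-2


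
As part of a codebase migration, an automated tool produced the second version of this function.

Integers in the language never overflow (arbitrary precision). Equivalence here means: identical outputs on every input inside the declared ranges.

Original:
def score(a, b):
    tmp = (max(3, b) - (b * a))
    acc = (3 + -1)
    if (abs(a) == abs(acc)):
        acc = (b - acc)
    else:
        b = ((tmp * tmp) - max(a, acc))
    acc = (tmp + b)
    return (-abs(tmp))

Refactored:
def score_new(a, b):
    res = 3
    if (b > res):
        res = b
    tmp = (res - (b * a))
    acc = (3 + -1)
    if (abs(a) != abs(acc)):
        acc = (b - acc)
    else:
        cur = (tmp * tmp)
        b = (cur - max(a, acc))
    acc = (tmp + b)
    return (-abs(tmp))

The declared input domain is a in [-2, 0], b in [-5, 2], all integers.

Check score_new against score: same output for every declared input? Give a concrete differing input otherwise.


The edit looks behavioral (`(abs(a) == abs(acc))` became `(abs(a) != abs(acc))`), but over these ranges it never changes the outcome; all 24 inputs agree.
verdict: equivalent
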